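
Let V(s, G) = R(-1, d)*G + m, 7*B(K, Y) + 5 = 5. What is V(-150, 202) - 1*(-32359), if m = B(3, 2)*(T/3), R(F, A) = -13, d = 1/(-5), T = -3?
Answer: 29733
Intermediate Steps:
B(K, Y) = 0 (B(K, Y) = -5/7 + (⅐)*5 = -5/7 + 5/7 = 0)
d = -⅕ ≈ -0.20000
m = 0 (m = 0*(-3/3) = 0*(-3*⅓) = 0*(-1) = 0)
V(s, G) = -13*G (V(s, G) = -13*G + 0 = -13*G)
V(-150, 202) - 1*(-32359) = -13*202 - 1*(-32359) = -2626 + 32359 = 29733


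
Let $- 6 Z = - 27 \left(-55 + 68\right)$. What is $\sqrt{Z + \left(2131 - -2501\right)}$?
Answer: $\frac{\sqrt{18762}}{2} \approx 68.487$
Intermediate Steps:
$Z = \frac{117}{2}$ ($Z = - \frac{\left(-27\right) \left(-55 + 68\right)}{6} = - \frac{\left(-27\right) 13}{6} = \left(- \frac{1}{6}\right) \left(-351\right) = \frac{117}{2} \approx 58.5$)
$\sqrt{Z + \left(2131 - -2501\right)} = \sqrt{\frac{117}{2} + \left(2131 - -2501\right)} = \sqrt{\frac{117}{2} + \left(2131 + 2501\right)} = \sqrt{\frac{117}{2} + 4632} = \sqrt{\frac{9381}{2}} = \frac{\sqrt{18762}}{2}$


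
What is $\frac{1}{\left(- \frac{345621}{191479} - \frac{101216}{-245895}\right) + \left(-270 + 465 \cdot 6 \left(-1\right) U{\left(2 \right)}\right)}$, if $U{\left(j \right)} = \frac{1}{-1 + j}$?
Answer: $- \frac{47083728705}{144141815574631} \approx -0.00032665$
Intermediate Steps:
$\frac{1}{\left(- \frac{345621}{191479} - \frac{101216}{-245895}\right) + \left(-270 + 465 \cdot 6 \left(-1\right) U{\left(2 \right)}\right)} = \frac{1}{\left(- \frac{345621}{191479} - \frac{101216}{-245895}\right) + \left(-270 + 465 \frac{6 \left(-1\right)}{-1 + 2}\right)} = \frac{1}{\left(\left(-345621\right) \frac{1}{191479} - - \frac{101216}{245895}\right) + \left(-270 + 465 \left(- \frac{6}{1}\right)\right)} = \frac{1}{\left(- \frac{345621}{191479} + \frac{101216}{245895}\right) + \left(-270 + 465 \left(\left(-6\right) 1\right)\right)} = \frac{1}{- \frac{65605737331}{47083728705} + \left(-270 + 465 \left(-6\right)\right)} = \frac{1}{- \frac{65605737331}{47083728705} - 3060} = \frac{1}{- \frac{144141815574631}{47083728705}} = - \frac{47083728705}{144141815574631}$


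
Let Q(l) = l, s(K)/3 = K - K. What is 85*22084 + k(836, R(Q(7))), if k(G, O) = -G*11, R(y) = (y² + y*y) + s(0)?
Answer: 1867944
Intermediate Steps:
s(K) = 0 (s(K) = 3*(K - K) = 3*0 = 0)
R(y) = 2*y² (R(y) = (y² + y*y) + 0 = (y² + y²) + 0 = 2*y² + 0 = 2*y²)
k(G, O) = -11*G
85*22084 + k(836, R(Q(7))) = 85*22084 - 11*836 = 1877140 - 9196 = 1867944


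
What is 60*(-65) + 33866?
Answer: 29966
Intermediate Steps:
60*(-65) + 33866 = -3900 + 33866 = 29966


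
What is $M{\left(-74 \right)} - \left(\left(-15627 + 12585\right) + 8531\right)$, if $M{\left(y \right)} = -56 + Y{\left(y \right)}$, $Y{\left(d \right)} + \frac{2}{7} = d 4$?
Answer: $- \frac{40889}{7} \approx -5841.3$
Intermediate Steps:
$Y{\left(d \right)} = - \frac{2}{7} + 4 d$ ($Y{\left(d \right)} = - \frac{2}{7} + d 4 = - \frac{2}{7} + 4 d$)
$M{\left(y \right)} = - \frac{394}{7} + 4 y$ ($M{\left(y \right)} = -56 + \left(- \frac{2}{7} + 4 y\right) = - \frac{394}{7} + 4 y$)
$M{\left(-74 \right)} - \left(\left(-15627 + 12585\right) + 8531\right) = \left(- \frac{394}{7} + 4 \left(-74\right)\right) - \left(\left(-15627 + 12585\right) + 8531\right) = \left(- \frac{394}{7} - 296\right) - \left(-3042 + 8531\right) = - \frac{2466}{7} - 5489 = - \frac{40889}{7}$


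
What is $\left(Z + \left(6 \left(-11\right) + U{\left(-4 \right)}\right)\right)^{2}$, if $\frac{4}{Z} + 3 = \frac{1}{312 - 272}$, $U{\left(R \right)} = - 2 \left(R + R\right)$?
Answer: $\frac{37332100}{14161} \approx 2636.3$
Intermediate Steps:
$U{\left(R \right)} = - 4 R$ ($U{\left(R \right)} = - 2 \cdot 2 R = - 4 R$)
$Z = - \frac{160}{119}$ ($Z = \frac{4}{-3 + \frac{1}{312 - 272}} = \frac{4}{-3 + \frac{1}{40}} = \frac{4}{- \frac{119}{40}} = 4 \left(- \frac{40}{119}\right) = - \frac{160}{119} \approx -1.3445$)
$\left(Z + \left(6 \left(-11\right) + U{\left(-4 \right)}\right)\right)^{2} = \left(- \frac{160}{119} + \left(6 \left(-11\right) - -16\right)\right)^{2} = \left(- \frac{160}{119} + \left(-66 + 16\right)\right)^{2} = \left(- \frac{160}{119} - 50\right)^{2} = \left(- \frac{6110}{119}\right)^{2} = \frac{37332100}{14161}$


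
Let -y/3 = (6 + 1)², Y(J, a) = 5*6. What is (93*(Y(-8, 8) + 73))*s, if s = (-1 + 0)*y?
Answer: 1408113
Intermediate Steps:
Y(J, a) = 30
y = -147 (y = -3*(6 + 1)² = -3*7² = -3*49 = -147)
s = 147 (s = (-1 + 0)*(-147) = -1*(-147) = 147)
(93*(Y(-8, 8) + 73))*s = (93*(30 + 73))*147 = (93*103)*147 = 9579*147 = 1408113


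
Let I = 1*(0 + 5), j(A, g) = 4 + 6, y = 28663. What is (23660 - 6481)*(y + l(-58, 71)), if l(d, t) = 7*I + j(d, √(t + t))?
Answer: 493174732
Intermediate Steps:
j(A, g) = 10
I = 5 (I = 1*5 = 5)
l(d, t) = 45 (l(d, t) = 7*5 + 10 = 35 + 10 = 45)
(23660 - 6481)*(y + l(-58, 71)) = (23660 - 6481)*(28663 + 45) = 17179*28708 = 493174732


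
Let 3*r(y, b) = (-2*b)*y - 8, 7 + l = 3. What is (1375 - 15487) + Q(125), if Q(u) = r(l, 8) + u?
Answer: -41905/3 ≈ -13968.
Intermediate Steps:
l = -4 (l = -7 + 3 = -4)
r(y, b) = -8/3 - 2*b*y/3 (r(y, b) = ((-2*b)*y - 8)/3 = (-2*b*y - 8)/3 = (-8 - 2*b*y)/3 = -8/3 - 2*b*y/3)
Q(u) = 56/3 + u (Q(u) = (-8/3 - ⅔*8*(-4)) + u = (-8/3 + 64/3) + u = 56/3 + u)
(1375 - 15487) + Q(125) = (1375 - 15487) + (56/3 + 125) = -14112 + 431/3 = -41905/3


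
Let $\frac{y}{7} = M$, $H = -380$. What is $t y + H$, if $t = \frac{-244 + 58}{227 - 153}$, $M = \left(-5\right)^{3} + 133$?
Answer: $- \frac{19268}{37} \approx -520.76$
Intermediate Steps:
$M = 8$ ($M = -125 + 133 = 8$)
$t = - \frac{93}{37}$ ($t = - \frac{186}{74} = \left(-186\right) \frac{1}{74} = - \frac{93}{37} \approx -2.5135$)
$y = 56$ ($y = 7 \cdot 8 = 56$)
$t y + H = \left(- \frac{93}{37}\right) 56 - 380 = - \frac{5208}{37} - 380 = - \frac{19268}{37}$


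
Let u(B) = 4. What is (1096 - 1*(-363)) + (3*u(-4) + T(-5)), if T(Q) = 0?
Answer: 1471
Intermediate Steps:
(1096 - 1*(-363)) + (3*u(-4) + T(-5)) = (1096 - 1*(-363)) + (3*4 + 0) = (1096 + 363) + (12 + 0) = 1459 + 12 = 1471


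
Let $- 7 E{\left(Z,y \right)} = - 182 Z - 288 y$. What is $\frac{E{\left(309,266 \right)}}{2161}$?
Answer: $\frac{18978}{2161} \approx 8.782$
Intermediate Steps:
$E{\left(Z,y \right)} = 26 Z + \frac{288 y}{7}$ ($E{\left(Z,y \right)} = - \frac{- 182 Z - 288 y}{7} = - \frac{- 288 y - 182 Z}{7} = 26 Z + \frac{288 y}{7}$)
$\frac{E{\left(309,266 \right)}}{2161} = \frac{26 \cdot 309 + \frac{288}{7} \cdot 266}{2161} = \left(8034 + 10944\right) \frac{1}{2161} = 18978 \cdot \frac{1}{2161} = \frac{18978}{2161}$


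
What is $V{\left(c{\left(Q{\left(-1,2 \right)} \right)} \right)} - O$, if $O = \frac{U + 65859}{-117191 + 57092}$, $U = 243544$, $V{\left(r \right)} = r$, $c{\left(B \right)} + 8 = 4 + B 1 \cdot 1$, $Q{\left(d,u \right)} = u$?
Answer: $\frac{189205}{60099} \approx 3.1482$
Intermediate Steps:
$c{\left(B \right)} = -4 + B$ ($c{\left(B \right)} = -8 + \left(4 + B 1 \cdot 1\right) = -8 + \left(4 + B 1\right) = -8 + \left(4 + B\right) = -4 + B$)
$O = - \frac{309403}{60099}$ ($O = \frac{243544 + 65859}{-117191 + 57092} = \frac{309403}{-60099} = 309403 \left(- \frac{1}{60099}\right) = - \frac{309403}{60099} \approx -5.1482$)
$V{\left(c{\left(Q{\left(-1,2 \right)} \right)} \right)} - O = \left(-4 + 2\right) - - \frac{309403}{60099} = -2 + \frac{309403}{60099} = \frac{189205}{60099}$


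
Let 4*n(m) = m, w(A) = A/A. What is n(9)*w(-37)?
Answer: 9/4 ≈ 2.2500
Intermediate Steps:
w(A) = 1
n(m) = m/4
n(9)*w(-37) = ((¼)*9)*1 = (9/4)*1 = 9/4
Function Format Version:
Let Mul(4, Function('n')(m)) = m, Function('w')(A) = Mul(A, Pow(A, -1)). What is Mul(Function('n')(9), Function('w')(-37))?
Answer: Rational(9, 4) ≈ 2.2500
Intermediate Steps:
Function('w')(A) = 1
Function('n')(m) = Mul(Rational(1, 4), m)
Mul(Function('n')(9), Function('w')(-37)) = Mul(Mul(Rational(1, 4), 9), 1) = Mul(Rational(9, 4), 1) = Rational(9, 4)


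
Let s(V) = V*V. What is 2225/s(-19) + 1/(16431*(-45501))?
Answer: 1663469921114/269893322091 ≈ 6.1634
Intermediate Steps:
s(V) = V²
2225/s(-19) + 1/(16431*(-45501)) = 2225/((-19)²) + 1/(16431*(-45501)) = 2225/361 + (1/16431)*(-1/45501) = 2225*(1/361) - 1/747626931 = 2225/361 - 1/747626931 = 1663469921114/269893322091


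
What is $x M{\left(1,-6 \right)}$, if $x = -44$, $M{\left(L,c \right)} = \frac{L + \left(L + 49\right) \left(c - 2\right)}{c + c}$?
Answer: $-1463$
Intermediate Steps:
$M{\left(L,c \right)} = \frac{L + \left(-2 + c\right) \left(49 + L\right)}{2 c}$ ($M{\left(L,c \right)} = \frac{L + \left(49 + L\right) \left(-2 + c\right)}{2 c} = \left(L + \left(-2 + c\right) \left(49 + L\right)\right) \frac{1}{2 c} = \frac{L + \left(-2 + c\right) \left(49 + L\right)}{2 c}$)
$x M{\left(1,-6 \right)} = - 44 \frac{-98 - 1 - 6 \left(49 + 1\right)}{2 \left(-6\right)} = - 44 \cdot \frac{1}{2} \left(- \frac{1}{6}\right) \left(-98 - 1 - 300\right) = - 44 \cdot \frac{1}{2} \left(- \frac{1}{6}\right) \left(-399\right) = \left(-44\right) \frac{133}{4} = -1463$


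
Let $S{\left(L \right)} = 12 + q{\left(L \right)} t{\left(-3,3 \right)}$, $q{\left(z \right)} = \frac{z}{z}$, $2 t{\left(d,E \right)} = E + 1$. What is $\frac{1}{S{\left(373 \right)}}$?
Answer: $\frac{1}{14} \approx 0.071429$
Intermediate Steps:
$t{\left(d,E \right)} = \frac{1}{2} + \frac{E}{2}$ ($t{\left(d,E \right)} = \frac{E + 1}{2} = \frac{1 + E}{2} = \frac{1}{2} + \frac{E}{2}$)
$q{\left(z \right)} = 1$
$S{\left(L \right)} = 14$ ($S{\left(L \right)} = 12 + 1 \left(\frac{1}{2} + \frac{1}{2} \cdot 3\right) = 12 + 1 \left(\frac{1}{2} + \frac{3}{2}\right) = 12 + 1 \cdot 2 = 12 + 2 = 14$)
$\frac{1}{S{\left(373 \right)}} = \frac{1}{14}$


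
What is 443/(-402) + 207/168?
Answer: 1465/11256 ≈ 0.13015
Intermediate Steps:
443/(-402) + 207/168 = 443*(-1/402) + 207*(1/168) = -443/402 + 69/56 = 1465/11256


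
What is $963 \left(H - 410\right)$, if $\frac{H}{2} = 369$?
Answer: $315864$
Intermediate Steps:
$H = 738$ ($H = 2 \cdot 369 = 738$)
$963 \left(H - 410\right) = 963 \left(738 - 410\right) = 963 \cdot 328 = 315864$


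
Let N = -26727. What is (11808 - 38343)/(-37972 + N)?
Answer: 915/2231 ≈ 0.41013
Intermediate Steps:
(11808 - 38343)/(-37972 + N) = (11808 - 38343)/(-37972 - 26727) = -26535/(-64699) = -26535*(-1/64699) = 915/2231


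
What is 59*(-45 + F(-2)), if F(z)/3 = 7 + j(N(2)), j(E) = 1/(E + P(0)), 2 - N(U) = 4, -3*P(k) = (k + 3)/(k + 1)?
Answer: -1475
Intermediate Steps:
P(k) = -(3 + k)/(3*(1 + k)) (P(k) = -(k + 3)/(3*(k + 1)) = -(3 + k)/(3*(1 + k)))
N(U) = -2 (N(U) = 2 - 1*4 = 2 - 4 = -2)
j(E) = 1/(-1 + E) (j(E) = 1/(E + (-3 - 1*0)/(3*(1 + 0))) = 1/(E + (1/3)*(-3 + 0)/1) = 1/(E + (1/3)*1*(-3)) = 1/(E - 1) = 1/(-1 + E))
F(z) = 20 (F(z) = 3*(7 + 1/(-1 - 2)) = 3*(7 + 1/(-3)) = 3*(7 - 1/3) = 3*(20/3) = 20)
59*(-45 + F(-2)) = 59*(-45 + 20) = 59*(-25) = -1475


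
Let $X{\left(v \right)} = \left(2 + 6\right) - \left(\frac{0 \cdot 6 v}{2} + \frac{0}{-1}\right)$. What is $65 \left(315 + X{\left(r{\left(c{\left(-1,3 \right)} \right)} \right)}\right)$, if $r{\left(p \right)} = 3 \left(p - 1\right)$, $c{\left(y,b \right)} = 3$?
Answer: $20995$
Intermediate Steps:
$r{\left(p \right)} = -3 + 3 p$ ($r{\left(p \right)} = 3 \left(-1 + p\right) = -3 + 3 p$)
$X{\left(v \right)} = 8$ ($X{\left(v \right)} = 8 - \left(0 v \frac{1}{2} + 0 \left(-1\right)\right) = 8 - \left(0 \cdot \frac{1}{2} + 0\right) = 8 - \left(0 + 0\right) = 8 - 0 = 8 + 0 = 8$)
$65 \left(315 + X{\left(r{\left(c{\left(-1,3 \right)} \right)} \right)}\right) = 65 \left(315 + 8\right) = 65 \cdot 323 = 20995$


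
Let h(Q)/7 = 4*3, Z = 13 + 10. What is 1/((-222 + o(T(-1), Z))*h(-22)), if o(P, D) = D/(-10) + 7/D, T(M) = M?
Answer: -115/2163798 ≈ -5.3147e-5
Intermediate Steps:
Z = 23
o(P, D) = 7/D - D/10 (o(P, D) = D*(-1/10) + 7/D = -D/10 + 7/D = 7/D - D/10)
h(Q) = 84 (h(Q) = 7*(4*3) = 7*12 = 84)
1/((-222 + o(T(-1), Z))*h(-22)) = 1/(-222 + (7/23 - 1/10*23)*84) = (1/84)/(-222 + (7*(1/23) - 23/10)) = (1/84)/(-222 + (7/23 - 23/10)) = (1/84)/(-222 - 459/230) = (1/84)/(-51519/230) = -230/51519*1/84 = -115/2163798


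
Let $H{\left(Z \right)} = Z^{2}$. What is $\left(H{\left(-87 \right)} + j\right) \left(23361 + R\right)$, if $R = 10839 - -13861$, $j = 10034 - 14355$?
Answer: $156102128$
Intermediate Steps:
$j = -4321$
$R = 24700$ ($R = 10839 + 13861 = 24700$)
$\left(H{\left(-87 \right)} + j\right) \left(23361 + R\right) = \left(\left(-87\right)^{2} - 4321\right) \left(23361 + 24700\right) = \left(7569 - 4321\right) 48061 = 3248 \cdot 48061 = 156102128$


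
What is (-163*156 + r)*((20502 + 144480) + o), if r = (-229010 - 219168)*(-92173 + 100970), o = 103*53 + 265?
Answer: -673033548969564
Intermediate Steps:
o = 5724 (o = 5459 + 265 = 5724)
r = -3942621866 (r = -448178*8797 = -3942621866)
(-163*156 + r)*((20502 + 144480) + o) = (-163*156 - 3942621866)*((20502 + 144480) + 5724) = (-25428 - 3942621866)*(164982 + 5724) = -3942647294*170706 = -673033548969564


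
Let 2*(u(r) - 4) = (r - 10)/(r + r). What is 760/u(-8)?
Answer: 12160/73 ≈ 166.58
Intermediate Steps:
u(r) = 4 + (-10 + r)/(4*r) (u(r) = 4 + ((r - 10)/(r + r))/2 = 4 + ((-10 + r)/((2*r)))/2 = 4 + ((-10 + r)*(1/(2*r)))/2 = 4 + ((-10 + r)/(2*r))/2 = 4 + (-10 + r)/(4*r))
760/u(-8) = 760/(((¼)*(-10 + 17*(-8))/(-8))) = 760/(((¼)*(-⅛)*(-10 - 136))) = 760/(((¼)*(-⅛)*(-146))) = 760/(73/16) = 760*(16/73) = 12160/73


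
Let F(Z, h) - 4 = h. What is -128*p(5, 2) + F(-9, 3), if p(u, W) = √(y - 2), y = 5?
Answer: 7 - 128*√3 ≈ -214.70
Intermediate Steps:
F(Z, h) = 4 + h
p(u, W) = √3 (p(u, W) = √(5 - 2) = √3)
-128*p(5, 2) + F(-9, 3) = -128*√3 + (4 + 3) = -128*√3 + 7 = 7 - 128*√3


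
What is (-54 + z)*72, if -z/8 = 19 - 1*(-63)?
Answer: -51120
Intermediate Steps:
z = -656 (z = -8*(19 - 1*(-63)) = -8*(19 + 63) = -8*82 = -656)
(-54 + z)*72 = (-54 - 656)*72 = -710*72 = -51120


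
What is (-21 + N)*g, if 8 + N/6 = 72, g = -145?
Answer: -52635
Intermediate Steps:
N = 384 (N = -48 + 6*72 = -48 + 432 = 384)
(-21 + N)*g = (-21 + 384)*(-145) = 363*(-145) = -52635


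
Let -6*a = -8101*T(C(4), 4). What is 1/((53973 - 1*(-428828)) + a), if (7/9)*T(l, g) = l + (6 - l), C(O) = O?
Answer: 7/3452516 ≈ 2.0275e-6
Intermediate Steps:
T(l, g) = 54/7 (T(l, g) = 9*(l + (6 - l))/7 = (9/7)*6 = 54/7)
a = 72909/7 (a = -(-8101)*54/(6*7) = -⅙*(-437454/7) = 72909/7 ≈ 10416.)
1/((53973 - 1*(-428828)) + a) = 1/((53973 - 1*(-428828)) + 72909/7) = 1/((53973 + 428828) + 72909/7) = 1/(482801 + 72909/7) = 1/(3452516/7) = 7/3452516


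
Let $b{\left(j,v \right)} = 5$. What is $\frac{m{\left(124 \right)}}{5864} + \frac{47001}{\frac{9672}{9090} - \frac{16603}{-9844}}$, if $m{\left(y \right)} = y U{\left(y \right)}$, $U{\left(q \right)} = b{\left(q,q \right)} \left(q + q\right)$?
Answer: $\frac{514589876615840}{30069179509} \approx 17114.0$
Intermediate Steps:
$U{\left(q \right)} = 10 q$ ($U{\left(q \right)} = 5 \left(q + q\right) = 5 \cdot 2 q = 10 q$)
$m{\left(y \right)} = 10 y^{2}$ ($m{\left(y \right)} = y 10 y = 10 y^{2}$)
$\frac{m{\left(124 \right)}}{5864} + \frac{47001}{\frac{9672}{9090} - \frac{16603}{-9844}} = \frac{10 \cdot 124^{2}}{5864} + \frac{47001}{\frac{9672}{9090} - \frac{16603}{-9844}} = 10 \cdot 15376 \cdot \frac{1}{5864} + \frac{47001}{9672 \cdot \frac{1}{9090} - - \frac{16603}{9844}} = 153760 \cdot \frac{1}{5864} + \frac{47001}{\frac{1612}{1515} + \frac{16603}{9844}} = \frac{19220}{733} + \frac{47001}{\frac{41022073}{14913660}} = \frac{19220}{733} + 47001 \cdot \frac{14913660}{41022073} = \frac{19220}{733} + \frac{700956933660}{41022073} = \frac{514589876615840}{30069179509}$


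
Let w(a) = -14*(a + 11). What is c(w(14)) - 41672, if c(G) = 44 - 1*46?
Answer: -41674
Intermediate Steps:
w(a) = -154 - 14*a (w(a) = -14*(11 + a) = -154 - 14*a)
c(G) = -2 (c(G) = 44 - 46 = -2)
c(w(14)) - 41672 = -2 - 41672 = -41674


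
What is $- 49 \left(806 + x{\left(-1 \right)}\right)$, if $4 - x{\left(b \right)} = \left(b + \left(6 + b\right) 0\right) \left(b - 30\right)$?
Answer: $-38171$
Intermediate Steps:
$x{\left(b \right)} = 4 - b \left(-30 + b\right)$ ($x{\left(b \right)} = 4 - \left(b + \left(6 + b\right) 0\right) \left(b - 30\right) = 4 - \left(b + 0\right) \left(-30 + b\right) = 4 - b \left(-30 + b\right)$)
$- 49 \left(806 + x{\left(-1 \right)}\right) = - 49 \left(806 + \left(4 - \left(-1\right)^{2} + 30 \left(-1\right)\right)\right) = - 49 \left(806 - 27\right) = \left(-49\right) 779 = -38171$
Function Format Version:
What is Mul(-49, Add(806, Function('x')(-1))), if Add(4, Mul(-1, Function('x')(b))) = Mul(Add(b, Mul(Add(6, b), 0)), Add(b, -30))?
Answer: -38171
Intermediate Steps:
Function('x')(b) = Add(4, Mul(-1, b, Add(-30, b))) (Function('x')(b) = Add(4, Mul(-1, Mul(Add(b, Mul(Add(6, b), 0)), Add(b, -30)))) = Add(4, Mul(-1, Mul(Add(b, 0), Add(-30, b)))) = Add(4, Mul(-1, Mul(b, Add(-30, b)))) = Add(4, Mul(-1, b, Add(-30, b))))
Mul(-49, Add(806, Function('x')(-1))) = Mul(-49, Add(806, Add(4, Mul(-1, Pow(-1, 2)), Mul(30, -1)))) = Mul(-49, Add(806, Add(4, Mul(-1, 1), -30))) = Mul(-49, Add(806, Add(4, -1, -30))) = Mul(-49, Add(806, -27)) = Mul(-49, 779) = -38171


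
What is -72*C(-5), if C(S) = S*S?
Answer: -1800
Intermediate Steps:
C(S) = S²
-72*C(-5) = -72*(-5)² = -72*25 = -1800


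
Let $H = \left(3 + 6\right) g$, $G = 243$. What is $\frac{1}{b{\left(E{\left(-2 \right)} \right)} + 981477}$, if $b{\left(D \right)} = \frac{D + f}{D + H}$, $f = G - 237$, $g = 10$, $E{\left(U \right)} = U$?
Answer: $\frac{22}{21592495} \approx 1.0189 \cdot 10^{-6}$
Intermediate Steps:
$H = 90$ ($H = \left(3 + 6\right) 10 = 9 \cdot 10 = 90$)
$f = 6$ ($f = 243 - 237 = 6$)
$b{\left(D \right)} = \frac{6 + D}{90 + D}$ ($b{\left(D \right)} = \frac{D + 6}{D + 90} = \frac{6 + D}{90 + D}$)
$\frac{1}{b{\left(E{\left(-2 \right)} \right)} + 981477} = \frac{1}{\frac{6 - 2}{90 - 2} + 981477} = \frac{1}{\frac{1}{88} \cdot 4 + 981477} = \frac{1}{\frac{1}{22} + 981477} = \frac{1}{\frac{21592495}{22}} = \frac{22}{21592495}$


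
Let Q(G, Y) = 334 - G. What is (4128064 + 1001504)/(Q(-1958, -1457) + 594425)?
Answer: 5129568/596717 ≈ 8.5963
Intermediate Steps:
(4128064 + 1001504)/(Q(-1958, -1457) + 594425) = (4128064 + 1001504)/((334 - 1*(-1958)) + 594425) = 5129568/((334 + 1958) + 594425) = 5129568/(2292 + 594425) = 5129568/596717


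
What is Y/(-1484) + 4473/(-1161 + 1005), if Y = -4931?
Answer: -244529/9646 ≈ -25.350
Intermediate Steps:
Y/(-1484) + 4473/(-1161 + 1005) = -4931/(-1484) + 4473/(-1161 + 1005) = -4931*(-1/1484) + 4473/(-156) = 4931/1484 + 4473*(-1/156) = 4931/1484 - 1491/52 = -244529/9646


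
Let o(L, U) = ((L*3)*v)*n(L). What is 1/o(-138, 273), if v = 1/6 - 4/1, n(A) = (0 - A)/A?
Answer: -1/1587 ≈ -0.00063012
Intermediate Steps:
n(A) = -1 (n(A) = (-A)/A = -1)
v = -23/6 (v = 1*(1/6) - 4*1 = 1/6 - 4 = -23/6 ≈ -3.8333)
o(L, U) = 23*L/2 (o(L, U) = ((L*3)*(-23/6))*(-1) = ((3*L)*(-23/6))*(-1) = -23*L/2*(-1) = 23*L/2)
1/o(-138, 273) = 1/((23/2)*(-138)) = 1/(-1587) = -1/1587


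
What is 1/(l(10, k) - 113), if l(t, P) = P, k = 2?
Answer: -1/111 ≈ -0.0090090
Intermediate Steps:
1/(l(10, k) - 113) = 1/(2 - 113) = 1/(-111) = -1/111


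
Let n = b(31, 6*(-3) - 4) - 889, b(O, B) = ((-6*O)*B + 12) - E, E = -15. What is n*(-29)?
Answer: -93670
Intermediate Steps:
b(O, B) = 27 - 6*B*O (b(O, B) = ((-6*O)*B + 12) - 1*(-15) = (-6*B*O + 12) + 15 = (12 - 6*B*O) + 15 = 27 - 6*B*O)
n = 3230 (n = (27 - 6*(6*(-3) - 4)*31) - 889 = (27 - 6*(-18 - 4)*31) - 889 = (27 - 6*(-22)*31) - 889 = (27 + 4092) - 889 = 4119 - 889 = 3230)
n*(-29) = 3230*(-29) = -93670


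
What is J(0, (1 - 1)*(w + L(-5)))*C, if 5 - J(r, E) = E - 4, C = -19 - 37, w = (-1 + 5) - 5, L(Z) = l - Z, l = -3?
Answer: -504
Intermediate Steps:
L(Z) = -3 - Z
w = -1 (w = 4 - 5 = -1)
C = -56
J(r, E) = 9 - E (J(r, E) = 5 - (E - 4) = 5 - (-4 + E) = 5 + (4 - E) = 9 - E)
J(0, (1 - 1)*(w + L(-5)))*C = (9 - (1 - 1)*(-1 + (-3 - 1*(-5))))*(-56) = (9 - 0*(-1 + (-3 + 5)))*(-56) = (9 - 0*(-1 + 2))*(-56) = (9 - 0)*(-56) = (9 - 1*0)*(-56) = (9 + 0)*(-56) = 9*(-56) = -504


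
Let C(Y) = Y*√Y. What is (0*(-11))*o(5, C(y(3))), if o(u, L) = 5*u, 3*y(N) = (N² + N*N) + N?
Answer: 0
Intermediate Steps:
y(N) = N/3 + 2*N²/3 (y(N) = ((N² + N*N) + N)/3 = ((N² + N²) + N)/3 = (2*N² + N)/3 = (N + 2*N²)/3 = N/3 + 2*N²/3)
C(Y) = Y^(3/2)
(0*(-11))*o(5, C(y(3))) = (0*(-11))*(5*5) = 0*25 = 0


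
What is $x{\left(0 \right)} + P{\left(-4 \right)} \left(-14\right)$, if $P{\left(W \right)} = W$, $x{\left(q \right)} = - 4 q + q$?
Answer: $56$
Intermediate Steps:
$x{\left(q \right)} = - 3 q$
$x{\left(0 \right)} + P{\left(-4 \right)} \left(-14\right) = \left(-3\right) 0 - -56 = 0 + 56 = 56$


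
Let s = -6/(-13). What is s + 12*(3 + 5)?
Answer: 1254/13 ≈ 96.462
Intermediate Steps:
s = 6/13 (s = -6*(-1/13) = 6/13 ≈ 0.46154)
s + 12*(3 + 5) = 6/13 + 12*(3 + 5) = 6/13 + 12*8 = 6/13 + 96 = 1254/13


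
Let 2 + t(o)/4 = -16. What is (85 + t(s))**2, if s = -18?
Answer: 169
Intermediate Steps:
t(o) = -72 (t(o) = -8 + 4*(-16) = -8 - 64 = -72)
(85 + t(s))**2 = (85 - 72)**2 = 13**2 = 169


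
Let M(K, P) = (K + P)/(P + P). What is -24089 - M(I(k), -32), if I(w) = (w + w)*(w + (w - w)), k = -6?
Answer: -192707/8 ≈ -24088.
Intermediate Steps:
I(w) = 2*w² (I(w) = (2*w)*(w + 0) = (2*w)*w = 2*w²)
M(K, P) = (K + P)/(2*P) (M(K, P) = (K + P)/((2*P)) = (K + P)*(1/(2*P)) = (K + P)/(2*P))
-24089 - M(I(k), -32) = -24089 - (2*(-6)² - 32)/(2*(-32)) = -24089 - (-1)*(2*36 - 32)/(2*32) = -24089 - (-1)*(72 - 32)/(2*32) = -24089 - (-1)*40/(2*32) = -24089 - 1*(-5/8) = -24089 + 5/8 = -192707/8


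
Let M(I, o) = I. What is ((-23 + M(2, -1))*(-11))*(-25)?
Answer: -5775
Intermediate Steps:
((-23 + M(2, -1))*(-11))*(-25) = ((-23 + 2)*(-11))*(-25) = -21*(-11)*(-25) = 231*(-25) = -5775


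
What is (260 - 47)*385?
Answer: 82005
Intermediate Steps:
(260 - 47)*385 = 213*385 = 82005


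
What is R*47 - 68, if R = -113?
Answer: -5379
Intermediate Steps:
R*47 - 68 = -113*47 - 68 = -5311 - 68 = -5379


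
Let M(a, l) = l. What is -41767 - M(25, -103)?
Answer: -41664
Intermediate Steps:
-41767 - M(25, -103) = -41767 - 1*(-103) = -41767 + 103 = -41664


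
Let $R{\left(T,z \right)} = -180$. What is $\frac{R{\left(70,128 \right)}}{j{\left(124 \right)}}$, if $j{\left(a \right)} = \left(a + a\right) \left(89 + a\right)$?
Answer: $- \frac{15}{4402} \approx -0.0034075$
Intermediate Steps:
$j{\left(a \right)} = 2 a \left(89 + a\right)$
$\frac{R{\left(70,128 \right)}}{j{\left(124 \right)}} = - \frac{180}{2 \cdot 124 \left(89 + 124\right)} = - \frac{180}{2 \cdot 124 \cdot 213} = - \frac{180}{52824} = \left(-180\right) \frac{1}{52824} = - \frac{15}{4402}$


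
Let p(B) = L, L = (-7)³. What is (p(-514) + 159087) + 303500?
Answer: 462244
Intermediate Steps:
L = -343
p(B) = -343
(p(-514) + 159087) + 303500 = (-343 + 159087) + 303500 = 158744 + 303500 = 462244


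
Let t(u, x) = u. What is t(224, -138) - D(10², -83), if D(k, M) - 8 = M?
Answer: 299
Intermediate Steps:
D(k, M) = 8 + M
t(224, -138) - D(10², -83) = 224 - (8 - 83) = 224 - 1*(-75) = 224 + 75 = 299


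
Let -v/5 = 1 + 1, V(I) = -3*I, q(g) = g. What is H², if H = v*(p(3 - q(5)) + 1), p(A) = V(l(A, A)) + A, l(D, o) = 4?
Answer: 16900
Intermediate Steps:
p(A) = -12 + A (p(A) = -3*4 + A = -12 + A)
v = -10 (v = -5*(1 + 1) = -5*2 = -10)
H = 130 (H = -10*((-12 + (3 - 1*5)) + 1) = -10*((-12 + (3 - 5)) + 1) = -10*((-12 - 2) + 1) = -10*(-14 + 1) = -10*(-13) = 130)
H² = 130² = 16900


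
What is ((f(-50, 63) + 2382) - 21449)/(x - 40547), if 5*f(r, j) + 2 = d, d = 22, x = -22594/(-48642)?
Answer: 42148293/89648390 ≈ 0.47015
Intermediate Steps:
x = 1027/2211 (x = -22594*(-1/48642) = 1027/2211 ≈ 0.46450)
f(r, j) = 4 (f(r, j) = -⅖ + (⅕)*22 = -⅖ + 22/5 = 4)
((f(-50, 63) + 2382) - 21449)/(x - 40547) = ((4 + 2382) - 21449)/(1027/2211 - 40547) = (2386 - 21449)/(-89648390/2211) = -19063*(-2211/89648390) = 42148293/89648390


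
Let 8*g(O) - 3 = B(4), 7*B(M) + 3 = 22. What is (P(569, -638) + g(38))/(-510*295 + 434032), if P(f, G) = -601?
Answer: -2101/992537 ≈ -0.0021168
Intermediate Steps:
B(M) = 19/7 (B(M) = -3/7 + (⅐)*22 = -3/7 + 22/7 = 19/7)
g(O) = 5/7 (g(O) = 3/8 + (⅛)*(19/7) = 3/8 + 19/56 = 5/7)
(P(569, -638) + g(38))/(-510*295 + 434032) = (-601 + 5/7)/(-510*295 + 434032) = -4202/(7*(-150450 + 434032)) = -4202/7/283582 = -4202/7*1/283582 = -2101/992537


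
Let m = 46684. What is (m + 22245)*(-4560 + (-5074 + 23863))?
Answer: 980790741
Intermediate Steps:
(m + 22245)*(-4560 + (-5074 + 23863)) = (46684 + 22245)*(-4560 + (-5074 + 23863)) = 68929*(-4560 + 18789) = 68929*14229 = 980790741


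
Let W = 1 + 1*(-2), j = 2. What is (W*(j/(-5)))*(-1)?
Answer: -2/5 ≈ -0.40000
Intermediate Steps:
W = -1 (W = 1 - 2 = -1)
(W*(j/(-5)))*(-1) = -2/(-5)*(-1) = -2*(-1)/5*(-1) = -1*(-2/5)*(-1) = (2/5)*(-1) = -2/5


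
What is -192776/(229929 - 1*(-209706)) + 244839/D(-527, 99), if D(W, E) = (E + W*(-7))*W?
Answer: -492473895941/877632799260 ≈ -0.56114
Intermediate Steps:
D(W, E) = W*(E - 7*W) (D(W, E) = (E - 7*W)*W = W*(E - 7*W))
-192776/(229929 - 1*(-209706)) + 244839/D(-527, 99) = -192776/(229929 - 1*(-209706)) + 244839/((-527*(99 - 7*(-527)))) = -192776/(229929 + 209706) + 244839/((-527*(99 + 3689))) = -192776/439635 + 244839/((-527*3788)) = -192776*1/439635 + 244839/(-1996276) = -192776/439635 + 244839*(-1/1996276) = -192776/439635 - 244839/1996276 = -492473895941/877632799260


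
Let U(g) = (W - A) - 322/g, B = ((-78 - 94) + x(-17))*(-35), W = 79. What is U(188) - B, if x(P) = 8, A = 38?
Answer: -535867/94 ≈ -5700.7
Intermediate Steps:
B = 5740 (B = ((-78 - 94) + 8)*(-35) = (-172 + 8)*(-35) = -164*(-35) = 5740)
U(g) = 41 - 322/g (U(g) = (79 - 1*38) - 322/g = (79 - 38) - 322/g = 41 - 322/g)
U(188) - B = (41 - 322/188) - 1*5740 = (41 - 322*1/188) - 5740 = (41 - 161/94) - 5740 = 3693/94 - 5740 = -535867/94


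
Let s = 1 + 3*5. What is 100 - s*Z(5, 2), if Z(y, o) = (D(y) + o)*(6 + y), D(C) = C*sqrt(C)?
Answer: -252 - 880*sqrt(5) ≈ -2219.7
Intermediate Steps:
D(C) = C**(3/2)
Z(y, o) = (6 + y)*(o + y**(3/2)) (Z(y, o) = (y**(3/2) + o)*(6 + y) = (o + y**(3/2))*(6 + y) = (6 + y)*(o + y**(3/2)))
s = 16 (s = 1 + 15 = 16)
100 - s*Z(5, 2) = 100 - 16*(5**(5/2) + 6*2 + 6*5**(3/2) + 2*5) = 100 - 16*(25*sqrt(5) + 12 + 6*(5*sqrt(5)) + 10) = 100 - 16*(25*sqrt(5) + 12 + 30*sqrt(5) + 10) = 100 - 16*(22 + 55*sqrt(5)) = 100 - (352 + 880*sqrt(5)) = 100 + (-352 - 880*sqrt(5)) = -252 - 880*sqrt(5)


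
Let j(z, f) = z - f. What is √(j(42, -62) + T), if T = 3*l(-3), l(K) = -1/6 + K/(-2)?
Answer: 6*√3 ≈ 10.392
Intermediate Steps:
l(K) = -⅙ - K/2 (l(K) = -1*⅙ + K*(-½) = -⅙ - K/2)
T = 4 (T = 3*(-⅙ - ½*(-3)) = 3*(-⅙ + 3/2) = 3*(4/3) = 4)
√(j(42, -62) + T) = √((42 - 1*(-62)) + 4) = √((42 + 62) + 4) = √(104 + 4) = √108 = 6*√3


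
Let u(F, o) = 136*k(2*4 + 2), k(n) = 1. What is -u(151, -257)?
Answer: -136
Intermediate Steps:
u(F, o) = 136 (u(F, o) = 136*1 = 136)
-u(151, -257) = -1*136 = -136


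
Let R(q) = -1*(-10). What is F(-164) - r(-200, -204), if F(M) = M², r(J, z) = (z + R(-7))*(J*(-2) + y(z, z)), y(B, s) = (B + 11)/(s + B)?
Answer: 21335905/204 ≈ 1.0459e+5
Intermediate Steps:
R(q) = 10
y(B, s) = (11 + B)/(B + s)
r(J, z) = (10 + z)*(-2*J + (11 + z)/(2*z)) (r(J, z) = (z + 10)*(J*(-2) + (11 + z)/(z + z)) = (10 + z)*(-2*J + (11 + z)/((2*z))) = (10 + z)*(-2*J + (1/(2*z))*(11 + z)) = (10 + z)*(-2*J + (11 + z)/(2*z)))
F(-164) - r(-200, -204) = (-164)² - (21/2 + (½)*(-204) - 20*(-200) + 55/(-204) - 2*(-200)*(-204)) = 26896 - (21/2 - 102 + 4000 + 55*(-1/204) - 81600) = 26896 - (21/2 - 102 + 4000 - 55/204 - 81600) = 26896 - 1*(-15849121/204) = 26896 + 15849121/204 = 21335905/204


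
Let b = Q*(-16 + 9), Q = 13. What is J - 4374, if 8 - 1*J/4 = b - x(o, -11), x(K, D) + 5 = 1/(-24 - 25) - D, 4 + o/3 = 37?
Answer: -193750/49 ≈ -3954.1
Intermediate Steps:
b = -91 (b = 13*(-16 + 9) = 13*(-7) = -91)
o = 99 (o = -12 + 3*37 = -12 + 111 = 99)
x(K, D) = -246/49 - D (x(K, D) = -5 + (1/(-24 - 25) - D) = -5 + (1/(-49) - D) = -5 + (-1/49 - D) = -246/49 - D)
J = 20576/49 (J = 32 - 4*(-91 - (-246/49 - 1*(-11))) = 32 - 4*(-91 - (-246/49 + 11)) = 32 - 4*(-91 - 1*293/49) = 32 - 4*(-91 - 293/49) = 32 - 4*(-4752/49) = 32 + 19008/49 = 20576/49 ≈ 419.92)
J - 4374 = 20576/49 - 4374 = -193750/49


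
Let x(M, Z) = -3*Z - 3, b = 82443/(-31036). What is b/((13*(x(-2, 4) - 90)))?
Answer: 27481/14121380 ≈ 0.0019461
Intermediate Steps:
b = -82443/31036 (b = 82443*(-1/31036) = -82443/31036 ≈ -2.6564)
x(M, Z) = -3 - 3*Z
b/((13*(x(-2, 4) - 90))) = -82443*1/(13*((-3 - 3*4) - 90))/31036 = -82443*1/(13*((-3 - 12) - 90))/31036 = -82443*1/(13*(-15 - 90))/31036 = -82443/(31036*(13*(-105))) = -82443/31036/(-1365) = -82443/31036*(-1/1365) = 27481/14121380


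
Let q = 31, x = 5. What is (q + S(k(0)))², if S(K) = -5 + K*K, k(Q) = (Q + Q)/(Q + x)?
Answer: 676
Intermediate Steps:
k(Q) = 2*Q/(5 + Q) (k(Q) = (Q + Q)/(Q + 5) = (2*Q)/(5 + Q) = 2*Q/(5 + Q))
S(K) = -5 + K²
(q + S(k(0)))² = (31 + (-5 + (2*0/(5 + 0))²))² = (31 + (-5 + (2*0/5)²))² = (31 + (-5 + (2*0*(⅕))²))² = (31 + (-5 + 0²))² = (31 + (-5 + 0))² = (31 - 5)² = 26² = 676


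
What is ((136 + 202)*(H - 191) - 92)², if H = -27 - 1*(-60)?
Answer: 2861822016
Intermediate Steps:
H = 33 (H = -27 + 60 = 33)
((136 + 202)*(H - 191) - 92)² = ((136 + 202)*(33 - 191) - 92)² = (338*(-158) - 92)² = (-53404 - 92)² = (-53496)² = 2861822016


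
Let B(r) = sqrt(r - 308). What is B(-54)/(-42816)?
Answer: -I*sqrt(362)/42816 ≈ -0.00044437*I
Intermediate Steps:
B(r) = sqrt(-308 + r)
B(-54)/(-42816) = sqrt(-308 - 54)/(-42816) = sqrt(-362)*(-1/42816) = (I*sqrt(362))*(-1/42816) = -I*sqrt(362)/42816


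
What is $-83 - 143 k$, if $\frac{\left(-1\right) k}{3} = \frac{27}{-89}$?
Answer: $- \frac{18970}{89} \approx -213.15$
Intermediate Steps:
$k = \frac{81}{89}$ ($k = - 3 \frac{27}{-89} = - 3 \cdot 27 \left(- \frac{1}{89}\right) = \left(-3\right) \left(- \frac{27}{89}\right) = \frac{81}{89} \approx 0.91011$)
$-83 - 143 k = -83 - \frac{11583}{89} = - \frac{18970}{89}$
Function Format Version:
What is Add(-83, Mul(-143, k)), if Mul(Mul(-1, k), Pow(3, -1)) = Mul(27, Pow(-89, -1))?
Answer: Rational(-18970, 89) ≈ -213.15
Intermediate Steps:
k = Rational(81, 89) (k = Mul(-3, Mul(27, Pow(-89, -1))) = Mul(-3, Mul(27, Rational(-1, 89))) = Mul(-3, Rational(-27, 89)) = Rational(81, 89) ≈ 0.91011)
Add(-83, Mul(-143, k)) = Add(-83, Mul(-143, Rational(81, 89))) = Add(-83, Rational(-11583, 89)) = Rational(-18970, 89)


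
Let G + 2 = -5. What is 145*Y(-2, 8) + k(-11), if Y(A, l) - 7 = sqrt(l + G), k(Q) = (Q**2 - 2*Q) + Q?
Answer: 1292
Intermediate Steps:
G = -7 (G = -2 - 5 = -7)
k(Q) = Q**2 - Q
Y(A, l) = 7 + sqrt(-7 + l) (Y(A, l) = 7 + sqrt(l - 7) = 7 + sqrt(-7 + l))
145*Y(-2, 8) + k(-11) = 145*(7 + sqrt(-7 + 8)) - 11*(-1 - 11) = 145*(7 + sqrt(1)) - 11*(-12) = 145*(7 + 1) + 132 = 145*8 + 132 = 1160 + 132 = 1292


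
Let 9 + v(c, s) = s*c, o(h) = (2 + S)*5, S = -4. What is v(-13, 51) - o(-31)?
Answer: -662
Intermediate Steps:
o(h) = -10 (o(h) = (2 - 4)*5 = -2*5 = -10)
v(c, s) = -9 + c*s (v(c, s) = -9 + s*c = -9 + c*s)
v(-13, 51) - o(-31) = (-9 - 13*51) - 1*(-10) = (-9 - 663) + 10 = -672 + 10 = -662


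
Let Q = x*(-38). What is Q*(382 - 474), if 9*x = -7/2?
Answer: -12236/9 ≈ -1359.6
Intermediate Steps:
x = -7/18 (x = (-7/2)/9 = (-7*1/2)/9 = (1/9)*(-7/2) = -7/18 ≈ -0.38889)
Q = 133/9 (Q = -7/18*(-38) = 133/9 ≈ 14.778)
Q*(382 - 474) = 133*(382 - 474)/9 = (133/9)*(-92) = -12236/9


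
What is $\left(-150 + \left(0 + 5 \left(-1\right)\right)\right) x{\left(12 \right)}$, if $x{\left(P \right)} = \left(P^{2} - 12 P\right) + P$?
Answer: $-1860$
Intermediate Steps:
$x{\left(P \right)} = P^{2} - 11 P$
$\left(-150 + \left(0 + 5 \left(-1\right)\right)\right) x{\left(12 \right)} = \left(-150 + \left(0 + 5 \left(-1\right)\right)\right) 12 \left(-11 + 12\right) = \left(-150 + \left(0 - 5\right)\right) 12 \cdot 1 = \left(-150 - 5\right) 12 = \left(-155\right) 12 = -1860$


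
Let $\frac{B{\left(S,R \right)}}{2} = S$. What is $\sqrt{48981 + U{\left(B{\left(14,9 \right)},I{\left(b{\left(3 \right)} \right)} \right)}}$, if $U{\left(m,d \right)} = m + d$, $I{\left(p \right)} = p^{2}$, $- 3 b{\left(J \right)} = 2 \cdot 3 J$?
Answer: $\sqrt{49045} \approx 221.46$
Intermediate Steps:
$B{\left(S,R \right)} = 2 S$
$b{\left(J \right)} = - 2 J$ ($b{\left(J \right)} = - \frac{2 \cdot 3 J}{3} = - \frac{6 J}{3} = - 2 J$)
$U{\left(m,d \right)} = d + m$
$\sqrt{48981 + U{\left(B{\left(14,9 \right)},I{\left(b{\left(3 \right)} \right)} \right)}} = \sqrt{48981 + \left(\left(\left(-2\right) 3\right)^{2} + 2 \cdot 14\right)} = \sqrt{48981 + \left(\left(-6\right)^{2} + 28\right)} = \sqrt{48981 + \left(36 + 28\right)} = \sqrt{48981 + 64} = \sqrt{49045}$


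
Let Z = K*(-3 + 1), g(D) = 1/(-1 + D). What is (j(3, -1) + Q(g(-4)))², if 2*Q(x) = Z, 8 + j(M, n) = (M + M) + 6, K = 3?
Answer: 1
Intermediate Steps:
Z = -6 (Z = 3*(-3 + 1) = 3*(-2) = -6)
j(M, n) = -2 + 2*M (j(M, n) = -8 + ((M + M) + 6) = -8 + (2*M + 6) = -8 + (6 + 2*M) = -2 + 2*M)
Q(x) = -3 (Q(x) = (½)*(-6) = -3)
(j(3, -1) + Q(g(-4)))² = ((-2 + 2*3) - 3)² = ((-2 + 6) - 3)² = (4 - 3)² = 1² = 1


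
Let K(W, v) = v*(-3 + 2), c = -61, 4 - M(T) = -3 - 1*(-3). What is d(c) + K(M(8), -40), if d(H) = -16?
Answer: 24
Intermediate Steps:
M(T) = 4 (M(T) = 4 - (-3 - 1*(-3)) = 4 - (-3 + 3) = 4 - 1*0 = 4 + 0 = 4)
K(W, v) = -v (K(W, v) = v*(-1) = -v)
d(c) + K(M(8), -40) = -16 - 1*(-40) = -16 + 40 = 24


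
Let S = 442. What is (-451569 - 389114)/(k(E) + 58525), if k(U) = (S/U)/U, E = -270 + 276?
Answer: -15132294/1053671 ≈ -14.361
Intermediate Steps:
E = 6
k(U) = 442/U² (k(U) = (442/U)/U = 442/U²)
(-451569 - 389114)/(k(E) + 58525) = (-451569 - 389114)/(442/6² + 58525) = -840683/(442*(1/36) + 58525) = -840683/(221/18 + 58525) = -840683/1053671/18 = -840683*18/1053671 = -15132294/1053671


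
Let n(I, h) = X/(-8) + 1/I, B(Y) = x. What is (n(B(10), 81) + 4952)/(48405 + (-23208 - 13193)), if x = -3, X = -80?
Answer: 14885/36012 ≈ 0.41333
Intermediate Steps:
B(Y) = -3
n(I, h) = 10 + 1/I (n(I, h) = -80/(-8) + 1/I = -80*(-1/8) + 1/I = 10 + 1/I)
(n(B(10), 81) + 4952)/(48405 + (-23208 - 13193)) = ((10 + 1/(-3)) + 4952)/(48405 + (-23208 - 13193)) = ((10 - 1/3) + 4952)/(48405 - 36401) = (29/3 + 4952)/12004 = (14885/3)*(1/12004) = 14885/36012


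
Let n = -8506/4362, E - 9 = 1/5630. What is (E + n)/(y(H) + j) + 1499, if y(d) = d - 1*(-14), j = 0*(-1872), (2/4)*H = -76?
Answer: 2539978134799/1694506140 ≈ 1498.9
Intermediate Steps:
H = -152 (H = 2*(-76) = -152)
E = 50671/5630 (E = 9 + 1/5630 = 50671/5630 ≈ 9.0002)
n = -4253/2181 (n = -8506*1/4362 = -4253/2181 ≈ -1.9500)
j = 0
y(d) = 14 + d (y(d) = d + 14 = 14 + d)
(E + n)/(y(H) + j) + 1499 = (50671/5630 - 4253/2181)/((14 - 152) + 0) + 1499 = 86569061/(12279030*(-138 + 0)) + 1499 = (86569061/12279030)/(-138) + 1499 = (86569061/12279030)*(-1/138) + 1499 = -86569061/1694506140 + 1499 = 2539978134799/1694506140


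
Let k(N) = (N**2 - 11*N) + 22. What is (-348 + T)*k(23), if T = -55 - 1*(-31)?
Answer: -110856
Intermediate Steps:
k(N) = 22 + N**2 - 11*N
T = -24 (T = -55 + 31 = -24)
(-348 + T)*k(23) = (-348 - 24)*(22 + 23**2 - 11*23) = -372*(22 + 529 - 253) = -372*298 = -110856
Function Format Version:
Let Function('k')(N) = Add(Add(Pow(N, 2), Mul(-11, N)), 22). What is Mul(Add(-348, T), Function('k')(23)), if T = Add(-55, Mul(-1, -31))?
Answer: -110856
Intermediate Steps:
Function('k')(N) = Add(22, Pow(N, 2), Mul(-11, N))
T = -24 (T = Add(-55, 31) = -24)
Mul(Add(-348, T), Function('k')(23)) = Mul(Add(-348, -24), Add(22, Pow(23, 2), Mul(-11, 23))) = Mul(-372, Add(22, 529, -253)) = Mul(-372, 298) = -110856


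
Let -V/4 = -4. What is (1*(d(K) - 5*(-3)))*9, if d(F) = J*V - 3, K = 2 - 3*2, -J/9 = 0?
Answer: 108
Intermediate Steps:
J = 0 (J = -9*0 = 0)
V = 16 (V = -4*(-4) = 16)
K = -4 (K = 2 - 6 = -4)
d(F) = -3 (d(F) = 0*16 - 3 = 0 - 3 = -3)
(1*(d(K) - 5*(-3)))*9 = (1*(-3 - 5*(-3)))*9 = (1*(-3 - 1*(-15)))*9 = (1*(-3 + 15))*9 = (1*12)*9 = 12*9 = 108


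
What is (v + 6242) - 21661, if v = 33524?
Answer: 18105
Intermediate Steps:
(v + 6242) - 21661 = (33524 + 6242) - 21661 = 39766 - 21661 = 18105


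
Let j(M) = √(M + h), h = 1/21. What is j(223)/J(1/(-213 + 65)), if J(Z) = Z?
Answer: -296*√24591/21 ≈ -2210.3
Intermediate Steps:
h = 1/21 ≈ 0.047619
j(M) = √(1/21 + M) (j(M) = √(M + 1/21) = √(1/21 + M))
j(223)/J(1/(-213 + 65)) = (√(21 + 441*223)/21)/(1/(-213 + 65)) = (√(21 + 98343)/21)/(1/(-148)) = (√98364/21)/(-1/148) = ((2*√24591)/21)*(-148) = (2*√24591/21)*(-148) = -296*√24591/21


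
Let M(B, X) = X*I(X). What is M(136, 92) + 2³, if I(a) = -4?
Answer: -360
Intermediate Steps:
M(B, X) = -4*X (M(B, X) = X*(-4) = -4*X)
M(136, 92) + 2³ = -4*92 + 2³ = -368 + 8 = -360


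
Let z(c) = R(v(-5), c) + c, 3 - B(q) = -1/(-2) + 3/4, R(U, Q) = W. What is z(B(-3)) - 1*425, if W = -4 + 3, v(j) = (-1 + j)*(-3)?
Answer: -1697/4 ≈ -424.25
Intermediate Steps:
v(j) = 3 - 3*j
W = -1
R(U, Q) = -1
B(q) = 7/4 (B(q) = 3 - (-1/(-2) + 3/4) = 3 - (-1*(-1/2) + 3*(1/4)) = 3 - (1/2 + 3/4) = 3 - 1*5/4 = 3 - 5/4 = 7/4)
z(c) = -1 + c
z(B(-3)) - 1*425 = (-1 + 7/4) - 1*425 = 3/4 - 425 = -1697/4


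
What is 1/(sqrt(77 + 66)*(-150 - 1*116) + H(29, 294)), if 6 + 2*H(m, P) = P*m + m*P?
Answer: 8523/62523421 + 266*sqrt(143)/62523421 ≈ 0.00018719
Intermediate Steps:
H(m, P) = -3 + P*m (H(m, P) = -3 + (P*m + m*P)/2 = -3 + (P*m + P*m)/2 = -3 + (2*P*m)/2 = -3 + P*m)
1/(sqrt(77 + 66)*(-150 - 1*116) + H(29, 294)) = 1/(sqrt(77 + 66)*(-150 - 1*116) + (-3 + 294*29)) = 1/(sqrt(143)*(-150 - 116) + (-3 + 8526)) = 1/(sqrt(143)*(-266) + 8523) = 1/(-266*sqrt(143) + 8523) = 1/(8523 - 266*sqrt(143))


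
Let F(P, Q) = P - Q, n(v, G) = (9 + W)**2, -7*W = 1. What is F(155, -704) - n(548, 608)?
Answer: 38247/49 ≈ 780.55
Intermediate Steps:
W = -1/7 (W = -1/7*1 = -1/7 ≈ -0.14286)
n(v, G) = 3844/49 (n(v, G) = (9 - 1/7)**2 = (62/7)**2 = 3844/49)
F(155, -704) - n(548, 608) = (155 - 1*(-704)) - 1*3844/49 = (155 + 704) - 3844/49 = 859 - 3844/49 = 38247/49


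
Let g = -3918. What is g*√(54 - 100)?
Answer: -3918*I*√46 ≈ -26573.0*I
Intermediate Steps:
g*√(54 - 100) = -3918*√(54 - 100) = -3918*I*√46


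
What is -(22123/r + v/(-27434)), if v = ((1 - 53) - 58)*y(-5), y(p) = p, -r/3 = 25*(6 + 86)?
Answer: 27759881/8604300 ≈ 3.2263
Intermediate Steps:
r = -6900 (r = -75*(6 + 86) = -75*92 = -3*2300 = -6900)
v = 550 (v = ((1 - 53) - 58)*(-5) = (-52 - 58)*(-5) = -110*(-5) = 550)
-(22123/r + v/(-27434)) = -(22123/(-6900) + 550/(-27434)) = -(22123*(-1/6900) + 550*(-1/27434)) = -(-22123/6900 - 25/1247) = -1*(-27759881/8604300) = 27759881/8604300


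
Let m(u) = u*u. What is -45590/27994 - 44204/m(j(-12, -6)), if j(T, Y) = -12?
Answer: -155501467/503892 ≈ -308.60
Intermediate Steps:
m(u) = u²
-45590/27994 - 44204/m(j(-12, -6)) = -45590/27994 - 44204/((-12)²) = -45590*1/27994 - 44204/144 = -22795/13997 - 44204*1/144 = -22795/13997 - 11051/36 = -155501467/503892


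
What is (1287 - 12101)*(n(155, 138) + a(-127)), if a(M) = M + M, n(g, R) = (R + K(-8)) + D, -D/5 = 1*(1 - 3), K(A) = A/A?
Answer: 1135470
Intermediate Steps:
K(A) = 1
D = 10 (D = -5*(1 - 3) = -5*(-2) = 10)
n(g, R) = 11 + R (n(g, R) = (R + 1) + 10 = (1 + R) + 10 = 11 + R)
a(M) = 2*M
(1287 - 12101)*(n(155, 138) + a(-127)) = (1287 - 12101)*((11 + 138) + 2*(-127)) = -10814*(149 - 254) = -10814*(-105) = 1135470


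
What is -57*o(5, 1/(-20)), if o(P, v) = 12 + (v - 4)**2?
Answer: -647577/400 ≈ -1618.9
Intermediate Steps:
o(P, v) = 12 + (-4 + v)**2
-57*o(5, 1/(-20)) = -57*(12 + (-4 + 1/(-20))**2) = -57*(12 + (-4 - 1/20)**2) = -57*(12 + (-81/20)**2) = -57*(12 + 6561/400) = -57*11361/400 = -647577/400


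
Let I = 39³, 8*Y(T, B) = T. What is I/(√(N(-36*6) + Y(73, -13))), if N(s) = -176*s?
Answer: 118638*√608402/304201 ≈ 304.20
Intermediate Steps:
Y(T, B) = T/8
I = 59319
I/(√(N(-36*6) + Y(73, -13))) = 59319/(√(-(-6336)*6 + (⅛)*73)) = 59319/(√(-176*(-216) + 73/8)) = 59319/(√(38016 + 73/8)) = 59319/(√(304201/8)) = 59319/((√608402/4)) = 59319*(2*√608402/304201) = 118638*√608402/304201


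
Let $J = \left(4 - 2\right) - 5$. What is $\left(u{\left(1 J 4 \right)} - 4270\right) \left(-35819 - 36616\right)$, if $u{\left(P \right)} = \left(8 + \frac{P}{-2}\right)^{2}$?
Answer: $295100190$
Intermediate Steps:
$J = -3$ ($J = 2 - 5 = -3$)
$u{\left(P \right)} = \left(8 - \frac{P}{2}\right)^{2}$ ($u{\left(P \right)} = \left(8 + P \left(- \frac{1}{2}\right)\right)^{2} = \left(8 - \frac{P}{2}\right)^{2}$)
$\left(u{\left(1 J 4 \right)} - 4270\right) \left(-35819 - 36616\right) = \left(\frac{\left(-16 + 1 \left(-3\right) 4\right)^{2}}{4} - 4270\right) \left(-35819 - 36616\right) = \left(\frac{\left(-16 - 12\right)^{2}}{4} - 4270\right) \left(-72435\right) = \left(\frac{\left(-28\right)^{2}}{4} - 4270\right) \left(-72435\right) = \left(\frac{1}{4} \cdot 784 - 4270\right) \left(-72435\right) = \left(196 - 4270\right) \left(-72435\right) = \left(-4074\right) \left(-72435\right) = 295100190$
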